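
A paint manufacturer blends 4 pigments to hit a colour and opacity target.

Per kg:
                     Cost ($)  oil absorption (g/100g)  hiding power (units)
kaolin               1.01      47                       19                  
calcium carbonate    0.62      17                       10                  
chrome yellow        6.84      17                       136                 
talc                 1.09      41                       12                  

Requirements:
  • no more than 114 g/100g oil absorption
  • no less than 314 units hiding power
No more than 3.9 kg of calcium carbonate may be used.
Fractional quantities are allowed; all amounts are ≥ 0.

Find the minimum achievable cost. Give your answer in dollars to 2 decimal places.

$15.79

Let x1 = kg of kaolin, x2 = kg of calcium carbonate, x3 = kg of chrome yellow, x4 = kg of talc.
min 1.01x1 + 0.62x2 + 6.84x3 + 1.09x4 s.t.:
  47x1 + 17x2 + 17x3 + 41x4 ≤ 114   (oil absorption)
  19x1 + 10x2 + 136x3 + 12x4 ≥ 314   (hiding power)
  x2 ≤ 3.9
  x1, x2, x3, x4 ≥ 0.
The optimal basis is {chrome yellow}; kaolin, calcium carbonate, talc drop out. Binding constraint: hiding power.
Optimal quantities: chrome yellow = 2.309 kg.
Hence cost = 6.84·2.309 = $15.7936.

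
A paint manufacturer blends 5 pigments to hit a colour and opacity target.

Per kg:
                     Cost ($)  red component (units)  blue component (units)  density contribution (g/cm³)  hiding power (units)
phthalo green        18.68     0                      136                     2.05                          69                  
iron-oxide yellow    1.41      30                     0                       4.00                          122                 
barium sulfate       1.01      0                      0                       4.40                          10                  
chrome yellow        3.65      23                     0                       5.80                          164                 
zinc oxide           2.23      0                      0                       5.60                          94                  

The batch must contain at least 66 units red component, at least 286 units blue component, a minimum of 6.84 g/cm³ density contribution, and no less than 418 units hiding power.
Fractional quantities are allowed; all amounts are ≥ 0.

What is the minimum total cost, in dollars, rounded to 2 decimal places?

This is a linear program. Let x1 = kg of phthalo green, x2 = kg of iron-oxide yellow, x3 = kg of barium sulfate, x4 = kg of chrome yellow, x5 = kg of zinc oxide.
Minimize 18.68x1 + 1.41x2 + 1.01x3 + 3.65x4 + 2.23x5 subject to:
  30x2 + 23x4 ≥ 66   (red component)
  136x1 ≥ 286   (blue component)
  2.05x1 + 4x2 + 4.4x3 + 5.8x4 + 5.6x5 ≥ 6.84   (density contribution)
  69x1 + 122x2 + 10x3 + 164x4 + 94x5 ≥ 418   (hiding power)
  x1, x2, x3, x4, x5 ≥ 0.
The minimum-cost mix takes nothing from barium sulfate, chrome yellow, zinc oxide — only phthalo green, iron-oxide yellow. There the blue component and hiding power constraints are tight.
Solving gives x1 = 2.103, x2 = 2.237.
Total cost: 18.68·2.103 + 1.41·2.237 = 42.4382.

$42.44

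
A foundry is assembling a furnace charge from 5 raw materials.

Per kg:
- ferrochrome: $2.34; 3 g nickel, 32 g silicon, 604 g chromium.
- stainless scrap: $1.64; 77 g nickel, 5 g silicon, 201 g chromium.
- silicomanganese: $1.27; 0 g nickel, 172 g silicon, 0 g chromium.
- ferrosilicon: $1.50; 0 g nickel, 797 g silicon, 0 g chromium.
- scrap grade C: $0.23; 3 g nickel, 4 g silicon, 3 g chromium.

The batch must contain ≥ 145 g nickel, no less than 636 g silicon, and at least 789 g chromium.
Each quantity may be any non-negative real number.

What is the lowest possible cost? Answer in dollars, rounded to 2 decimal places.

Let x1 = kg of ferrochrome, x2 = kg of stainless scrap, x3 = kg of silicomanganese, x4 = kg of ferrosilicon, x5 = kg of scrap grade C.
Minimise 2.34x1 + 1.64x2 + 1.27x3 + 1.5x4 + 0.23x5 s.t.:
  3x1 + 77x2 + 3x5 ≥ 145   (nickel)
  32x1 + 5x2 + 172x3 + 797x4 + 4x5 ≥ 636   (silicon)
  604x1 + 201x2 + 3x5 ≥ 789   (chromium)
  x1, x2, x3, x4, x5 ≥ 0.
The cheapest feasible vertex uses only ferrochrome, stainless scrap, ferrosilicon; silicomanganese, scrap grade C are not used. The nickel, silicon, chromium requirements are met with equality.
Optimal quantities: ferrochrome = 0.6886 kg, stainless scrap = 1.856 kg, ferrosilicon = 0.7587 kg.
Hence cost = 2.34·0.6886 + 1.64·1.856 + 1.5·0.7587 = $5.7932.

$5.79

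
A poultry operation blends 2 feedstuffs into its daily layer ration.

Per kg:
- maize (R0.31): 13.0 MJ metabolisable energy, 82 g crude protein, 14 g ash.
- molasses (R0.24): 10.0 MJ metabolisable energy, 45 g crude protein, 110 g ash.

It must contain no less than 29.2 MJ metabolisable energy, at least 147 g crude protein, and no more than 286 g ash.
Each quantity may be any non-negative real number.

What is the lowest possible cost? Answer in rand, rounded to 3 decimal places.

Set it up as a linear program. Let x1 = kg of maize, x2 = kg of molasses.
Minimize 0.31x1 + 0.24x2 subject to:
  13x1 + 10x2 ≥ 29.2   (metabolisable energy)
  82x1 + 45x2 ≥ 147   (crude protein)
  14x1 + 110x2 ≤ 286   (ash)
  x1, x2 ≥ 0.
The cheapest feasible vertex uses only maize; molasses is not used. The metabolisable energy requirement is met with equality.
Optimal quantities: maize = 2.246 kg.
Objective = 0.31·2.246 = 0.69626.

R0.696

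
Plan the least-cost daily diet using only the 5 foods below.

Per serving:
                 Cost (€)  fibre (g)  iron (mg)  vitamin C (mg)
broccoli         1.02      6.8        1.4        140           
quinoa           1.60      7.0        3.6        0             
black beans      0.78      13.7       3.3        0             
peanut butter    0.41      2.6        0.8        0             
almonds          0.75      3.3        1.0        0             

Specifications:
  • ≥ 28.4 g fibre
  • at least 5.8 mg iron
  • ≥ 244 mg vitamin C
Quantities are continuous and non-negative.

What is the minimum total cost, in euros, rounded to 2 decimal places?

€2.72

Set it up as a linear program. Let x1 = servings of broccoli, x2 = servings of quinoa, x3 = servings of black beans, x4 = servings of peanut butter, x5 = servings of almonds.
Minimise 1.02x1 + 1.6x2 + 0.78x3 + 0.41x4 + 0.75x5 s.t.:
  6.8x1 + 7x2 + 13.7x3 + 2.6x4 + 3.3x5 ≥ 28.4   (fibre)
  1.4x1 + 3.6x2 + 3.3x3 + 0.8x4 + 1x5 ≥ 5.8   (iron)
  140x1 ≥ 244   (vitamin C)
  x1, x2, x3, x4, x5 ≥ 0.
The optimal basis is {broccoli, black beans}; quinoa, peanut butter, almonds drop out. There the fibre and vitamin C constraints are tight.
Optimal quantities: broccoli = 1.743 servings, black beans = 1.208 servings.
Hence cost = 1.02·1.743 + 0.78·1.208 = €2.7201.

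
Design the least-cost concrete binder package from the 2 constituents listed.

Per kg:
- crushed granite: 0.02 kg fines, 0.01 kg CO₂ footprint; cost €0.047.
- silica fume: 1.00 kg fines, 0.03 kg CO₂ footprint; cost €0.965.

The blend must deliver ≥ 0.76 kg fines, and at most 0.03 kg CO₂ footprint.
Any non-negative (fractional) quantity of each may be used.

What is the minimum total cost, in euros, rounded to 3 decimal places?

Let x1 = kg of crushed granite, x2 = kg of silica fume.
min 0.047x1 + 0.965x2 s.t.:
  0.02x1 + 1x2 ≥ 0.76   (fines)
  0.01x1 + 0.03x2 ≤ 0.03   (CO₂ footprint)
  x1, x2 ≥ 0.
The optimal basis is {silica fume}; crushed granite drops out. The fines requirement is met with equality.
So silica fume = 0.76 kg.
Total cost: 0.965·0.76 = 0.73340.

€0.733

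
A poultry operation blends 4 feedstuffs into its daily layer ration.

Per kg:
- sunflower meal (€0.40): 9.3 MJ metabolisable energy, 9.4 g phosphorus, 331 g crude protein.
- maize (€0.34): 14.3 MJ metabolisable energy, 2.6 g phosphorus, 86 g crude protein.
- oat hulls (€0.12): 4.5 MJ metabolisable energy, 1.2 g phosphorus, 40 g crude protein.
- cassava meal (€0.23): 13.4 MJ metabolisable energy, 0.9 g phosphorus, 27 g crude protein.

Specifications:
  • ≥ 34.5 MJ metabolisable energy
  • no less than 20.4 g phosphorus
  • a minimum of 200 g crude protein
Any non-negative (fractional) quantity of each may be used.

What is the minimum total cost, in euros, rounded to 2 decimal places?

€1.09

Let x1 = kg of sunflower meal, x2 = kg of maize, x3 = kg of oat hulls, x4 = kg of cassava meal.
Minimise 0.4x1 + 0.34x2 + 0.12x3 + 0.23x4 subject to:
  9.3x1 + 14.3x2 + 4.5x3 + 13.4x4 ≥ 34.5   (metabolisable energy)
  9.4x1 + 2.6x2 + 1.2x3 + 0.9x4 ≥ 20.4   (phosphorus)
  331x1 + 86x2 + 40x3 + 27x4 ≥ 200   (crude protein)
  x1, x2, x3, x4 ≥ 0.
The minimum-cost mix takes nothing from maize, oat hulls — only sunflower meal, cassava meal. Binding constraints: metabolisable energy and phosphorus.
That vertex is x1 = 2.061, x4 = 1.144.
Cost = 0.4·2.061 + 0.23·1.144 = 1.0875.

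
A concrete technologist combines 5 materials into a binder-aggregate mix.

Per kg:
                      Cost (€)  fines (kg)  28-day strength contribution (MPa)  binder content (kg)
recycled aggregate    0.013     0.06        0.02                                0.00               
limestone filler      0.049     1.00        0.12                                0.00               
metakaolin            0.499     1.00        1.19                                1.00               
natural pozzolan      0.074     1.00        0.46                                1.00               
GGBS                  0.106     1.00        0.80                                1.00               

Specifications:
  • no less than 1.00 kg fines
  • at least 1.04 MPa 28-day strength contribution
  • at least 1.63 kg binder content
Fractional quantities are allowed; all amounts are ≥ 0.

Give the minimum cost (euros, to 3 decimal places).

Treat it as an LP. Let x1 = kg of recycled aggregate, x2 = kg of limestone filler, x3 = kg of metakaolin, x4 = kg of natural pozzolan, x5 = kg of GGBS.
Minimize 0.013x1 + 0.049x2 + 0.499x3 + 0.074x4 + 0.106x5 subject to:
  0.06x1 + 1x2 + 1x3 + 1x4 + 1x5 ≥ 1   (fines)
  0.02x1 + 0.12x2 + 1.19x3 + 0.46x4 + 0.8x5 ≥ 1.04   (28-day strength contribution)
  1x3 + 1x4 + 1x5 ≥ 1.63   (binder content)
  x1, x2, x3, x4, x5 ≥ 0.
The minimum-cost mix takes nothing from recycled aggregate, limestone filler, metakaolin — only natural pozzolan, GGBS. The 28-day strength contribution and binder content requirements are met with equality.
Optimal quantities: natural pozzolan = 0.7765 kg, GGBS = 0.8535 kg.
Hence cost = 0.074·0.7765 + 0.106·0.8535 = €0.14793.

€0.148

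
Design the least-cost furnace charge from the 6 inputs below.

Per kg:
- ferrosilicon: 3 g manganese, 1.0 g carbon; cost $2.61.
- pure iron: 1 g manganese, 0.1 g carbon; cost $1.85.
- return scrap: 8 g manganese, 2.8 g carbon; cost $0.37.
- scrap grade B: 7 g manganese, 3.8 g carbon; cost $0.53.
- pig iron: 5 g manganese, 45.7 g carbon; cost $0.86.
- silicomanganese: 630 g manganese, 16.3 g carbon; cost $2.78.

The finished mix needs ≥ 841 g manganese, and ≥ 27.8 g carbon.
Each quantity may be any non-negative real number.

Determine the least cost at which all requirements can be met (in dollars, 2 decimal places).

Set it up as a linear program. Let x1 = kg of ferrosilicon, x2 = kg of pure iron, x3 = kg of return scrap, x4 = kg of scrap grade B, x5 = kg of pig iron, x6 = kg of silicomanganese.
Minimize 2.61x1 + 1.85x2 + 0.37x3 + 0.53x4 + 0.86x5 + 2.78x6 with:
  3x1 + 1x2 + 8x3 + 7x4 + 5x5 + 630x6 ≥ 841   (manganese)
  1x1 + 0.1x2 + 2.8x3 + 3.8x4 + 45.7x5 + 16.3x6 ≥ 27.8   (carbon)
  x1, x2, x3, x4, x5, x6 ≥ 0.
The optimal basis is {pig iron, silicomanganese}; ferrosilicon, pure iron, return scrap, scrap grade B drop out. The manganese and carbon requirements are met with equality.
Solving gives x5 = 0.1326, x6 = 1.334.
Cost = 0.86·0.1326 + 2.78·1.334 = 3.8226.

$3.82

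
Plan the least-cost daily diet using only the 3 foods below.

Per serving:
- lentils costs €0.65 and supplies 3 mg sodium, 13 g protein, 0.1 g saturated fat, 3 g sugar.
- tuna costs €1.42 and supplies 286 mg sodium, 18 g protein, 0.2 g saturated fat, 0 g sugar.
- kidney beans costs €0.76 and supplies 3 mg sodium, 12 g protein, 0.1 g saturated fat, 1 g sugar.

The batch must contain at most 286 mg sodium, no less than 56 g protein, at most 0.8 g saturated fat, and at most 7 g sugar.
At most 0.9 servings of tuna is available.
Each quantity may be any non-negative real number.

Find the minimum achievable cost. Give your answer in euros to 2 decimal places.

€3.34

Let x1 = servings of lentils, x2 = servings of tuna, x3 = servings of kidney beans.
Minimize 0.65x1 + 1.42x2 + 0.76x3 subject to:
  3x1 + 286x2 + 3x3 ≤ 286   (sodium)
  13x1 + 18x2 + 12x3 ≥ 56   (protein)
  0.1x1 + 0.2x2 + 0.1x3 ≤ 0.8   (saturated fat)
  3x1 + 1x3 ≤ 7   (sugar)
  x2 ≤ 0.9
  x1, x2, x3 ≥ 0.
The cheapest feasible vertex uses only lentils, kidney beans; tuna is not used. The protein and sugar requirements are met with equality.
So lentils = 1.217 servings, kidney beans = 3.348 servings.
Cost = 0.65·1.217 + 0.76·3.348 = 3.3355.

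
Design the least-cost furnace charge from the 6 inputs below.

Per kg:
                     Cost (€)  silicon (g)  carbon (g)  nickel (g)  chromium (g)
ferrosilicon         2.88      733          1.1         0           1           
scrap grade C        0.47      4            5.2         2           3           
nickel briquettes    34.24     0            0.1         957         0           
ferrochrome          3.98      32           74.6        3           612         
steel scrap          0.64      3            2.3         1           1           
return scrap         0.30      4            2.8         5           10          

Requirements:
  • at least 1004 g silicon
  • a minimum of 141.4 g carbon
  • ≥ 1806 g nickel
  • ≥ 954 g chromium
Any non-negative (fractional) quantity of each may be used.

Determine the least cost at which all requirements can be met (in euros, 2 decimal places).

Treat it as an LP. Let x1 = kg of ferrosilicon, x2 = kg of scrap grade C, x3 = kg of nickel briquettes, x4 = kg of ferrochrome, x5 = kg of steel scrap, x6 = kg of return scrap.
min 2.88x1 + 0.47x2 + 34.24x3 + 3.98x4 + 0.64x5 + 0.3x6 with:
  733x1 + 4x2 + 32x4 + 3x5 + 4x6 ≥ 1004   (silicon)
  1.1x1 + 5.2x2 + 0.1x3 + 74.6x4 + 2.3x5 + 2.8x6 ≥ 141.4   (carbon)
  2x2 + 957x3 + 3x4 + 1x5 + 5x6 ≥ 1806   (nickel)
  1x1 + 3x2 + 612x4 + 1x5 + 10x6 ≥ 954   (chromium)
  x1, x2, x3, x4, x5, x6 ≥ 0.
The minimum-cost mix takes nothing from scrap grade C, steel scrap — only ferrosilicon, nickel briquettes, ferrochrome, return scrap. The silicon, carbon, nickel, chromium requirements are met with equality.
Optimal quantities: ferrosilicon = 1.2306 kg, nickel briquettes = 1.8046 kg, ferrochrome = 1.3116 kg, return scrap = 15.008 kg.
Total cost: 2.88·1.2306 + 34.24·1.8046 + 3.98·1.3116 + 0.3·15.008 = 75.0562.

€75.06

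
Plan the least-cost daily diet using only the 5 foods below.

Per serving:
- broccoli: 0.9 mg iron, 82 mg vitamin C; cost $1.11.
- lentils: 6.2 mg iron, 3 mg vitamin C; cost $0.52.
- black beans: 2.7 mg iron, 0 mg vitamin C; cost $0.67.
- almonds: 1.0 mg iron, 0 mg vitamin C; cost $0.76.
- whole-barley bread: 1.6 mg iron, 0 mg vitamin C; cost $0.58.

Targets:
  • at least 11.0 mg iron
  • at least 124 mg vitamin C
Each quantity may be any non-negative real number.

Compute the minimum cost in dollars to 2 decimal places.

$2.43

Treat it as an LP. Let x1 = servings of broccoli, x2 = servings of lentils, x3 = servings of black beans, x4 = servings of almonds, x5 = servings of whole-barley bread.
Minimize 1.11x1 + 0.52x2 + 0.67x3 + 0.76x4 + 0.58x5 s.t.:
  0.9x1 + 6.2x2 + 2.7x3 + 1x4 + 1.6x5 ≥ 11   (iron)
  82x1 + 3x2 ≥ 124   (vitamin C)
  x1, x2, x3, x4, x5 ≥ 0.
The optimal basis is {broccoli, lentils}; black beans, almonds, whole-barley bread drop out. The iron and vitamin C requirements are met with equality.
Solving gives x1 = 1.455, x2 = 1.563.
Cost = 1.11·1.455 + 0.52·1.563 = 2.4278.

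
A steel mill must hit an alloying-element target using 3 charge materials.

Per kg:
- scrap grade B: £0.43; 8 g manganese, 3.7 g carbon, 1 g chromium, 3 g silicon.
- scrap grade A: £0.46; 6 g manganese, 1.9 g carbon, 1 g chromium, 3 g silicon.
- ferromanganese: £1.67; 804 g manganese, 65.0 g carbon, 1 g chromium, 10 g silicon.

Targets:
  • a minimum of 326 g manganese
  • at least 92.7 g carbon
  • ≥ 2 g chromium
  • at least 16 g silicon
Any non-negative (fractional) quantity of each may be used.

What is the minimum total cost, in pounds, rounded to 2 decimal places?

Let x1 = kg of scrap grade B, x2 = kg of scrap grade A, x3 = kg of ferromanganese.
Minimize 0.43x1 + 0.46x2 + 1.67x3 s.t.:
  8x1 + 6x2 + 804x3 ≥ 326   (manganese)
  3.7x1 + 1.9x2 + 65x3 ≥ 92.7   (carbon)
  1x1 + 1x2 + 1x3 ≥ 2   (chromium)
  3x1 + 3x2 + 10x3 ≥ 16   (silicon)
  x1, x2, x3 ≥ 0.
The minimum-cost mix takes nothing from scrap grade A — only scrap grade B, ferromanganese. The carbon and silicon requirements are met with equality.
Optimal quantities: scrap grade B = 0.7152 kg, ferromanganese = 1.385 kg.
Cost = 0.43·0.7152 + 1.67·1.385 = 2.6205.

£2.62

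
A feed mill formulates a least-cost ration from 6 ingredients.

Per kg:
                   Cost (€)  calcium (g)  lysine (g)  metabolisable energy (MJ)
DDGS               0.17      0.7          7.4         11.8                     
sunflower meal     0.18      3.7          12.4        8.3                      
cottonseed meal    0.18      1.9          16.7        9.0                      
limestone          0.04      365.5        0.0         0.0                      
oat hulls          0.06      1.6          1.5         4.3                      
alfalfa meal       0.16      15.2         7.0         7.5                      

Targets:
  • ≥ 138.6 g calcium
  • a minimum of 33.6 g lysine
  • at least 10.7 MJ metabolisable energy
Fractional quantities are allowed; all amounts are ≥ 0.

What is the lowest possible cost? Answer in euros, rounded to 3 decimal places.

Set it up as a linear program. Let x1 = kg of DDGS, x2 = kg of sunflower meal, x3 = kg of cottonseed meal, x4 = kg of limestone, x5 = kg of oat hulls, x6 = kg of alfalfa meal.
min 0.17x1 + 0.18x2 + 0.18x3 + 0.04x4 + 0.06x5 + 0.16x6 with:
  0.7x1 + 3.7x2 + 1.9x3 + 365.5x4 + 1.6x5 + 15.2x6 ≥ 138.6   (calcium)
  7.4x1 + 12.4x2 + 16.7x3 + 1.5x5 + 7x6 ≥ 33.6   (lysine)
  11.8x1 + 8.3x2 + 9x3 + 4.3x5 + 7.5x6 ≥ 10.7   (metabolisable energy)
  x1, x2, x3, x4, x5, x6 ≥ 0.
At the optimum only cottonseed meal, limestone are positive (DDGS, sunflower meal, oat hulls, alfalfa meal = 0). Binding constraints: calcium and lysine.
Optimal quantities: cottonseed meal = 2.012 kg, limestone = 0.3687 kg.
Total cost: 0.18·2.012 + 0.04·0.3687 = 0.37691.

€0.377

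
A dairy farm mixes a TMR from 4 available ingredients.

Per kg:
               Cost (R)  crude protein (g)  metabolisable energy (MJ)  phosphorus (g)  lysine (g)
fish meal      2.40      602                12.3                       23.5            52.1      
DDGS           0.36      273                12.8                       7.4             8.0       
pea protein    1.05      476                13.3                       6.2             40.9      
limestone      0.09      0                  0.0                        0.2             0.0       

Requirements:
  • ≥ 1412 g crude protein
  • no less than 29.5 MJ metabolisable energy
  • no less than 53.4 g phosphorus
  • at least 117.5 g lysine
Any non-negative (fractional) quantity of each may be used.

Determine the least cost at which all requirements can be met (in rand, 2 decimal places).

Let x1 = kg of fish meal, x2 = kg of DDGS, x3 = kg of pea protein, x4 = kg of limestone.
Minimize 2.4x1 + 0.36x2 + 1.05x3 + 0.09x4 subject to:
  602x1 + 273x2 + 476x3 ≥ 1412   (crude protein)
  12.3x1 + 12.8x2 + 13.3x3 ≥ 29.5   (metabolisable energy)
  23.5x1 + 7.4x2 + 6.2x3 + 0.2x4 ≥ 53.4   (phosphorus)
  52.1x1 + 8x2 + 40.9x3 ≥ 117.5   (lysine)
  x1, x2, x3, x4 ≥ 0.
The minimum-cost mix takes nothing from fish meal, limestone — only DDGS, pea protein. Binding constraints: phosphorus and lysine.
That vertex is x2 = 5.752, x3 = 1.748.
Cost = 0.36·5.752 + 1.05·1.748 = 3.9061.

R3.91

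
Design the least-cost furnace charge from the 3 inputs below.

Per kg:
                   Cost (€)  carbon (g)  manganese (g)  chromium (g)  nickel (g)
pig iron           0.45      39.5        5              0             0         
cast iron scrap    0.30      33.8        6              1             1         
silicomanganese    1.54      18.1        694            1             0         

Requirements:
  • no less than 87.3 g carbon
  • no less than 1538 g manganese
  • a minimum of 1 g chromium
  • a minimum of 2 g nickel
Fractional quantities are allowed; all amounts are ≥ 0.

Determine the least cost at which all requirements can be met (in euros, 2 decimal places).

€3.99

This is a linear program. Let x1 = kg of pig iron, x2 = kg of cast iron scrap, x3 = kg of silicomanganese.
Minimize 0.45x1 + 0.3x2 + 1.54x3 with:
  39.5x1 + 33.8x2 + 18.1x3 ≥ 87.3   (carbon)
  5x1 + 6x2 + 694x3 ≥ 1538   (manganese)
  1x2 + 1x3 ≥ 1   (chromium)
  1x2 ≥ 2   (nickel)
  x1, x2, x3 ≥ 0.
The minimum-cost mix takes nothing from pig iron — only cast iron scrap, silicomanganese. The manganese and nickel requirements are met with equality.
Solving gives x2 = 2, x3 = 2.199.
Total cost: 0.3·2 + 1.54·2.199 = 3.9865.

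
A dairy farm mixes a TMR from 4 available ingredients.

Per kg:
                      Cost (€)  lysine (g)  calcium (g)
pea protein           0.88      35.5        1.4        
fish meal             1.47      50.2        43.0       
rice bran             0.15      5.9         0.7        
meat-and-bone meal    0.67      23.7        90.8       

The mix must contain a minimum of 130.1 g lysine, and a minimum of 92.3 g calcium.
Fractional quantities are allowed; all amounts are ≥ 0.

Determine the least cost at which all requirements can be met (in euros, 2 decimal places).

This is a linear program. Let x1 = kg of pea protein, x2 = kg of fish meal, x3 = kg of rice bran, x4 = kg of meat-and-bone meal.
Minimise 0.88x1 + 1.47x2 + 0.15x3 + 0.67x4 subject to:
  35.5x1 + 50.2x2 + 5.9x3 + 23.7x4 ≥ 130.1   (lysine)
  1.4x1 + 43x2 + 0.7x3 + 90.8x4 ≥ 92.3   (calcium)
  x1, x2, x3, x4 ≥ 0.
The cheapest feasible vertex uses only pea protein, meat-and-bone meal; fish meal, rice bran are not used. Binding constraints: lysine and calcium.
So pea protein = 3.0172 kg, meat-and-bone meal = 0.97 kg.
Cost = 0.88·3.0172 + 0.67·0.97 = 3.30504.

€3.31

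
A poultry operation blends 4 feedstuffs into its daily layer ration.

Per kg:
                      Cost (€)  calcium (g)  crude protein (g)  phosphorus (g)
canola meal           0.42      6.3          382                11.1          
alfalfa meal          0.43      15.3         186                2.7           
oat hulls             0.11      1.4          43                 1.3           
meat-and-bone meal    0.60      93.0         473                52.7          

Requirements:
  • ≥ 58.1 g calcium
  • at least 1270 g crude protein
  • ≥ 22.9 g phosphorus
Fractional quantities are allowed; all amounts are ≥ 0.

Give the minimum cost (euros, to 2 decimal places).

€1.43

Let x1 = kg of canola meal, x2 = kg of alfalfa meal, x3 = kg of oat hulls, x4 = kg of meat-and-bone meal.
Minimise 0.42x1 + 0.43x2 + 0.11x3 + 0.6x4 s.t.:
  6.3x1 + 15.3x2 + 1.4x3 + 93x4 ≥ 58.1   (calcium)
  382x1 + 186x2 + 43x3 + 473x4 ≥ 1270   (crude protein)
  11.1x1 + 2.7x2 + 1.3x3 + 52.7x4 ≥ 22.9   (phosphorus)
  x1, x2, x3, x4 ≥ 0.
The cheapest feasible vertex uses only canola meal, meat-and-bone meal; alfalfa meal, oat hulls are not used. Binding constraints: calcium and crude protein.
That vertex is x1 = 2.785, x4 = 0.4361.
Hence cost = 0.42·2.785 + 0.6·0.4361 = €1.4314.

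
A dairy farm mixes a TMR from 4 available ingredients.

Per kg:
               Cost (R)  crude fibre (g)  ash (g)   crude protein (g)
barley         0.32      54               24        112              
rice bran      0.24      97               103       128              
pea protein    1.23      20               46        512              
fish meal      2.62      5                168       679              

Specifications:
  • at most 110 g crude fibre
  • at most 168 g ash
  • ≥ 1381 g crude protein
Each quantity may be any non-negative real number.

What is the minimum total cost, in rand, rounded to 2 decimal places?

Let x1 = kg of barley, x2 = kg of rice bran, x3 = kg of pea protein, x4 = kg of fish meal.
Minimize 0.32x1 + 0.24x2 + 1.23x3 + 2.62x4 with:
  54x1 + 97x2 + 20x3 + 5x4 ≤ 110   (crude fibre)
  24x1 + 103x2 + 46x3 + 168x4 ≤ 168   (ash)
  112x1 + 128x2 + 512x3 + 679x4 ≥ 1381   (crude protein)
  x1, x2, x3, x4 ≥ 0.
The optimal basis is {rice bran, pea protein}; barley, fish meal drop out. There the ash and crude protein constraints are tight.
So rice bran = 0.48006 kg, pea protein = 2.5772 kg.
Objective = 0.24·0.48006 + 1.23·2.5772 = 3.2852.

R3.29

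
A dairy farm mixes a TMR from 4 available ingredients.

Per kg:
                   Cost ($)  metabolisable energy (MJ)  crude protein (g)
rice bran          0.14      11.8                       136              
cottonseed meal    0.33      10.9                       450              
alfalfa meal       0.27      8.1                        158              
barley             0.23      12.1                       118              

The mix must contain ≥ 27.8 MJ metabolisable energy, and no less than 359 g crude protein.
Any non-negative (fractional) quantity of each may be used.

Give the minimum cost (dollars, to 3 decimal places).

Let x1 = kg of rice bran, x2 = kg of cottonseed meal, x3 = kg of alfalfa meal, x4 = kg of barley.
min 0.14x1 + 0.33x2 + 0.27x3 + 0.23x4 s.t.:
  11.8x1 + 10.9x2 + 8.1x3 + 12.1x4 ≥ 27.8   (metabolisable energy)
  136x1 + 450x2 + 158x3 + 118x4 ≥ 359   (crude protein)
  x1, x2, x3, x4 ≥ 0.
The cheapest feasible vertex uses only rice bran, cottonseed meal; alfalfa meal, barley are not used. There the metabolisable energy and crude protein constraints are tight.
That vertex is x1 = 2.246, x2 = 0.119.
Cost = 0.14·2.246 + 0.33·0.119 = 0.35371.

$0.354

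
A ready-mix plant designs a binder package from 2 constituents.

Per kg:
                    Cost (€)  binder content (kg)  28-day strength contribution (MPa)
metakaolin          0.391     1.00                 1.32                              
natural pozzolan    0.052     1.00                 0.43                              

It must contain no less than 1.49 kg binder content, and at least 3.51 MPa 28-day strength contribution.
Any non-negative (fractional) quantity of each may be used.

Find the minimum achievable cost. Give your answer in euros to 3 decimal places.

This is a linear program. Let x1 = kg of metakaolin, x2 = kg of natural pozzolan.
min 0.391x1 + 0.052x2 s.t.:
  1x1 + 1x2 ≥ 1.49   (binder content)
  1.32x1 + 0.43x2 ≥ 3.51   (28-day strength contribution)
  x1, x2 ≥ 0.
The optimal basis is {natural pozzolan}; metakaolin drops out. The 28-day strength contribution requirement is met with equality.
Optimal quantities: natural pozzolan = 8.163 kg.
Hence cost = 0.052·8.163 = €0.42448.

€0.424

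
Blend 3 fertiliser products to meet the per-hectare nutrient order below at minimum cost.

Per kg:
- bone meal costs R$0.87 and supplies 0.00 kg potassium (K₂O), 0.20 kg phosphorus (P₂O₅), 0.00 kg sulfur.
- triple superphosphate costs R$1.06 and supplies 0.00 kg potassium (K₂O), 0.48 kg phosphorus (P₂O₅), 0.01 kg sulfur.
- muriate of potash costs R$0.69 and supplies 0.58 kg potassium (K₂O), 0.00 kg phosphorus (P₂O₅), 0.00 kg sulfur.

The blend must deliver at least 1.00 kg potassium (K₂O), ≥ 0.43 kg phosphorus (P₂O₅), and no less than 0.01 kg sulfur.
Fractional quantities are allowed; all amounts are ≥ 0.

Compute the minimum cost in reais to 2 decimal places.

Let x1 = kg of bone meal, x2 = kg of triple superphosphate, x3 = kg of muriate of potash.
Minimize 0.87x1 + 1.06x2 + 0.69x3 s.t.:
  0.58x3 ≥ 1   (potassium (K₂O))
  0.2x1 + 0.48x2 ≥ 0.43   (phosphorus (P₂O₅))
  0.01x2 ≥ 0.01   (sulfur)
  x1, x2, x3 ≥ 0.
The cheapest feasible vertex uses only triple superphosphate, muriate of potash; bone meal is not used. There the potassium (K₂O) and sulfur constraints are tight.
So triple superphosphate = 1 kg, muriate of potash = 1.724 kg.
Objective = 1.06·1 + 0.69·1.724 = 2.2496.

R$2.25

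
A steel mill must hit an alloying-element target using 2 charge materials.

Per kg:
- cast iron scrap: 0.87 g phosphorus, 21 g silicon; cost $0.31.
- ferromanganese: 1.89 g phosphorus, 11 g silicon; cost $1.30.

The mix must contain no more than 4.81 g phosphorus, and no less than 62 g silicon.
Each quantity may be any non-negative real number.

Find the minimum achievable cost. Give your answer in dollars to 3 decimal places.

Let x1 = kg of cast iron scrap, x2 = kg of ferromanganese.
min 0.31x1 + 1.3x2 s.t.:
  0.87x1 + 1.89x2 ≤ 4.81   (phosphorus)
  21x1 + 11x2 ≥ 62   (silicon)
  x1, x2 ≥ 0.
At the optimum only cast iron scrap is positive (ferromanganese = 0). There the silicon constraint is tight.
So cast iron scrap = 2.952 kg.
Objective = 0.31·2.952 = 0.91512.

$0.915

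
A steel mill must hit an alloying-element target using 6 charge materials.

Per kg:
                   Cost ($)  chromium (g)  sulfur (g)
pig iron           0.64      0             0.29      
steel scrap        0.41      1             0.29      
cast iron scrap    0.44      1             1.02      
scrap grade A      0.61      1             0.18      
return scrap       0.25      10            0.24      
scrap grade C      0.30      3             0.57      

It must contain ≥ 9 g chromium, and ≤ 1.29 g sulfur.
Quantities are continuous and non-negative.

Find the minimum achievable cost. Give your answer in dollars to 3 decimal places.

Let x1 = kg of pig iron, x2 = kg of steel scrap, x3 = kg of cast iron scrap, x4 = kg of scrap grade A, x5 = kg of return scrap, x6 = kg of scrap grade C.
min 0.64x1 + 0.41x2 + 0.44x3 + 0.61x4 + 0.25x5 + 0.3x6 s.t.:
  1x2 + 1x3 + 1x4 + 10x5 + 3x6 ≥ 9   (chromium)
  0.29x1 + 0.29x2 + 1.02x3 + 0.18x4 + 0.24x5 + 0.57x6 ≤ 1.29   (sulfur)
  x1, x2, x3, x4, x5, x6 ≥ 0.
The optimal basis is {return scrap}; pig iron, steel scrap, cast iron scrap, scrap grade A, scrap grade C drop out. Binding constraint: chromium.
Solving gives x5 = 0.9.
Hence cost = 0.25·0.9 = $0.22500.

$0.225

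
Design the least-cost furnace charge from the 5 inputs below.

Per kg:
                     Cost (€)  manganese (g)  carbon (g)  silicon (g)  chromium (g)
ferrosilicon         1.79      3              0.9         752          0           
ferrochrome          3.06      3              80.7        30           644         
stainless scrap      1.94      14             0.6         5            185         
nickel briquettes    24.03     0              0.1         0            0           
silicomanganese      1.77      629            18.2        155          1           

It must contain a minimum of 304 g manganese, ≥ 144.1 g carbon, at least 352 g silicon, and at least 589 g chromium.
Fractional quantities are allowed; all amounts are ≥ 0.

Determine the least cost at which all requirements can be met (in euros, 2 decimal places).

€6.51

Let x1 = kg of ferrosilicon, x2 = kg of ferrochrome, x3 = kg of stainless scrap, x4 = kg of nickel briquettes, x5 = kg of silicomanganese.
min 1.79x1 + 3.06x2 + 1.94x3 + 24.03x4 + 1.77x5 s.t.:
  3x1 + 3x2 + 14x3 + 629x5 ≥ 304   (manganese)
  0.9x1 + 80.7x2 + 0.6x3 + 0.1x4 + 18.2x5 ≥ 144.1   (carbon)
  752x1 + 30x2 + 5x3 + 155x5 ≥ 352   (silicon)
  644x2 + 185x3 + 1x5 ≥ 589   (chromium)
  x1, x2, x3, x4, x5 ≥ 0.
The minimum-cost mix takes nothing from stainless scrap, nickel briquettes — only ferrosilicon, ferrochrome, silicomanganese. Binding constraints: manganese, carbon, silicon.
Optimal quantities: ferrosilicon = 0.3036 kg, ferrochrome = 1.675 kg, silicomanganese = 0.4739 kg.
Cost = 1.79·0.3036 + 3.06·1.675 + 1.77·0.4739 = 6.5077.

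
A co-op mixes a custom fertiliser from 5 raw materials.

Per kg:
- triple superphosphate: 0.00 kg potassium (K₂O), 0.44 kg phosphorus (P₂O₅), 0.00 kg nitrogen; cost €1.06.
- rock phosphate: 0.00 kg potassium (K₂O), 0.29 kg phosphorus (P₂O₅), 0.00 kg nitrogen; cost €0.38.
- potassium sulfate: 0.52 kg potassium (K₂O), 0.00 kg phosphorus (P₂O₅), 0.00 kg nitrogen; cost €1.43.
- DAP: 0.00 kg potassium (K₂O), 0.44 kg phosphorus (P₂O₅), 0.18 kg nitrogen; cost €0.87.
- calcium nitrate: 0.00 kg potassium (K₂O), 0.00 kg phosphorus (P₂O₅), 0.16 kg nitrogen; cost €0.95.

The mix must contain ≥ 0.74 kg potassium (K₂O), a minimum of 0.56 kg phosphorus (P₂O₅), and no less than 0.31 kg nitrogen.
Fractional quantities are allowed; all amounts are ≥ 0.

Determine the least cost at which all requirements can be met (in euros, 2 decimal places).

€3.53

Let x1 = kg of triple superphosphate, x2 = kg of rock phosphate, x3 = kg of potassium sulfate, x4 = kg of DAP, x5 = kg of calcium nitrate.
Minimize 1.06x1 + 0.38x2 + 1.43x3 + 0.87x4 + 0.95x5 s.t.:
  0.52x3 ≥ 0.74   (potassium (K₂O))
  0.44x1 + 0.29x2 + 0.44x4 ≥ 0.56   (phosphorus (P₂O₅))
  0.18x4 + 0.16x5 ≥ 0.31   (nitrogen)
  x1, x2, x3, x4, x5 ≥ 0.
The cheapest feasible vertex uses only potassium sulfate, DAP; triple superphosphate, rock phosphate, calcium nitrate are not used. Binding constraints: potassium (K₂O) and nitrogen.
Optimal quantities: potassium sulfate = 1.423 kg, DAP = 1.722 kg.
Cost = 1.43·1.423 + 0.87·1.722 = 3.5330.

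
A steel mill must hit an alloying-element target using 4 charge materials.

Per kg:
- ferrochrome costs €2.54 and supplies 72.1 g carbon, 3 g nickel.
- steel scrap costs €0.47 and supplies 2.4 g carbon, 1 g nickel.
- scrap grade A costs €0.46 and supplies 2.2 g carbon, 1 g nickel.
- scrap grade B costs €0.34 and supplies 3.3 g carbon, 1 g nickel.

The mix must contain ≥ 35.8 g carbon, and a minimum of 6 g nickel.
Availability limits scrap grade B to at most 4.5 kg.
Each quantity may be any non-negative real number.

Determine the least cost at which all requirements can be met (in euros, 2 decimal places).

€2.53

Let x1 = kg of ferrochrome, x2 = kg of steel scrap, x3 = kg of scrap grade A, x4 = kg of scrap grade B.
Minimize 2.54x1 + 0.47x2 + 0.46x3 + 0.34x4 with:
  72.1x1 + 2.4x2 + 2.2x3 + 3.3x4 ≥ 35.8   (carbon)
  3x1 + 1x2 + 1x3 + 1x4 ≥ 6   (nickel)
  x4 ≤ 4.5
  x1, x2, x3, x4 ≥ 0.
The cheapest feasible vertex uses only ferrochrome, scrap grade A, scrap grade B; steel scrap is not used. Binding constraints: carbon, nickel, the scrap grade B cap.
Solving gives x1 = 0.2695, x3 = 0.6916, x4 = 4.5.
Hence cost = 2.54·0.2695 + 0.46·0.6916 + 0.34·4.5 = €2.5327.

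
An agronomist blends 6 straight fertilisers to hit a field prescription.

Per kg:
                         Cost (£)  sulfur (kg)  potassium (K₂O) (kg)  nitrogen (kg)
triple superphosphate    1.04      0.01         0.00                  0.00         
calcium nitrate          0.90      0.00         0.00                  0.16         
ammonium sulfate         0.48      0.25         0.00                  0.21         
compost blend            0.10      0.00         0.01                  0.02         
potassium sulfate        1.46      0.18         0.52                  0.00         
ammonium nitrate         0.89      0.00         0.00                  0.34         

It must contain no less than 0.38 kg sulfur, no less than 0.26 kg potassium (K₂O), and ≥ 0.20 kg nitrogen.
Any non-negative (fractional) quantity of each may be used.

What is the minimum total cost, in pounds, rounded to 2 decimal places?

£1.29

Let x1 = kg of triple superphosphate, x2 = kg of calcium nitrate, x3 = kg of ammonium sulfate, x4 = kg of compost blend, x5 = kg of potassium sulfate, x6 = kg of ammonium nitrate.
Minimize 1.04x1 + 0.9x2 + 0.48x3 + 0.1x4 + 1.46x5 + 0.89x6 with:
  0.01x1 + 0.25x3 + 0.18x5 ≥ 0.38   (sulfur)
  0.01x4 + 0.52x5 ≥ 0.26   (potassium (K₂O))
  0.16x2 + 0.21x3 + 0.02x4 + 0.34x6 ≥ 0.2   (nitrogen)
  x1, x2, x3, x4, x5, x6 ≥ 0.
The optimal basis is {ammonium sulfate, potassium sulfate}; triple superphosphate, calcium nitrate, compost blend, ammonium nitrate drop out. There the sulfur and potassium (K₂O) constraints are tight.
So ammonium sulfate = 1.16 kg, potassium sulfate = 0.5 kg.
Cost = 0.48·1.16 + 1.46·0.5 = 1.2868.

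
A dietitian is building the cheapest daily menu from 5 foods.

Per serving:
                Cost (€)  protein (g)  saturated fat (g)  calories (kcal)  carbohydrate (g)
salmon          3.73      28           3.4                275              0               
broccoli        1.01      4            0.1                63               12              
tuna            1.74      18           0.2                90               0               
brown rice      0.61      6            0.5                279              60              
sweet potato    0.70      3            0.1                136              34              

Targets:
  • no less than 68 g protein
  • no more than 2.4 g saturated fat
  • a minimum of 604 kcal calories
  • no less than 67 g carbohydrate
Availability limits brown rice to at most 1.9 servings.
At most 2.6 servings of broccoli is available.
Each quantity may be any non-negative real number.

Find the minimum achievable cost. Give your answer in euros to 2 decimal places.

Let x1 = servings of salmon, x2 = servings of broccoli, x3 = servings of tuna, x4 = servings of brown rice, x5 = servings of sweet potato.
min 3.73x1 + 1.01x2 + 1.74x3 + 0.61x4 + 0.7x5 s.t.:
  28x1 + 4x2 + 18x3 + 6x4 + 3x5 ≥ 68   (protein)
  3.4x1 + 0.1x2 + 0.2x3 + 0.5x4 + 0.1x5 ≤ 2.4   (saturated fat)
  275x1 + 63x2 + 90x3 + 279x4 + 136x5 ≥ 604   (calories)
  12x2 + 60x4 + 34x5 ≥ 67   (carbohydrate)
  x4 ≤ 1.9
  x2 ≤ 2.6
  x1, x2, x3, x4, x5 ≥ 0.
The cheapest feasible vertex uses only tuna, brown rice; salmon, broccoli, sweet potato are not used. There the protein and carbohydrate constraints are tight.
That vertex is x3 = 3.406, x4 = 1.117.
Objective = 1.74·3.406 + 0.61·1.117 = 6.6078.

€6.61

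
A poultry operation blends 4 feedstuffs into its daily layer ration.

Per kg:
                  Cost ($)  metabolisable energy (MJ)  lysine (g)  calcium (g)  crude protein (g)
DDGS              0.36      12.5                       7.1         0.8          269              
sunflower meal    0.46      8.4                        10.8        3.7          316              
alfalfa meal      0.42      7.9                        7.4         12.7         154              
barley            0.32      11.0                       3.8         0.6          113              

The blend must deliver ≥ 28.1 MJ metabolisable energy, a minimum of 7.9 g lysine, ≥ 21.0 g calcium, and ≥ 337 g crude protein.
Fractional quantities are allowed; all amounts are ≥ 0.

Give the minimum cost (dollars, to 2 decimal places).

Treat it as an LP. Let x1 = kg of DDGS, x2 = kg of sunflower meal, x3 = kg of alfalfa meal, x4 = kg of barley.
Minimize 0.36x1 + 0.46x2 + 0.42x3 + 0.32x4 subject to:
  12.5x1 + 8.4x2 + 7.9x3 + 11x4 ≥ 28.1   (metabolisable energy)
  7.1x1 + 10.8x2 + 7.4x3 + 3.8x4 ≥ 7.9   (lysine)
  0.8x1 + 3.7x2 + 12.7x3 + 0.6x4 ≥ 21   (calcium)
  269x1 + 316x2 + 154x3 + 113x4 ≥ 337   (crude protein)
  x1, x2, x3, x4 ≥ 0.
At the optimum only DDGS, alfalfa meal are positive (sunflower meal, barley = 0). Binding constraints: metabolisable energy and calcium.
Optimal quantities: DDGS = 1.253 kg, alfalfa meal = 1.575 kg.
Objective = 0.36·1.253 + 0.42·1.575 = 1.1126.

$1.11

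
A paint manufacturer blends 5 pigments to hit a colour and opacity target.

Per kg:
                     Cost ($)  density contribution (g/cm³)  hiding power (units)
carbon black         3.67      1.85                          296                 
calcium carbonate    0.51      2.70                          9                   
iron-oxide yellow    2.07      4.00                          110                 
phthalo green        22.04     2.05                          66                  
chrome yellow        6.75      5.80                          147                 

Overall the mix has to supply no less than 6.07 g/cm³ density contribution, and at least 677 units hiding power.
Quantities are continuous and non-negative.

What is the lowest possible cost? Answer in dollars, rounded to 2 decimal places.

This is a linear program. Let x1 = kg of carbon black, x2 = kg of calcium carbonate, x3 = kg of iron-oxide yellow, x4 = kg of phthalo green, x5 = kg of chrome yellow.
min 3.67x1 + 0.51x2 + 2.07x3 + 22.04x4 + 6.75x5 s.t.:
  1.85x1 + 2.7x2 + 4x3 + 2.05x4 + 5.8x5 ≥ 6.07   (density contribution)
  296x1 + 9x2 + 110x3 + 66x4 + 147x5 ≥ 677   (hiding power)
  x1, x2, x3, x4, x5 ≥ 0.
The minimum-cost mix takes nothing from iron-oxide yellow, phthalo green, chrome yellow — only carbon black, calcium carbonate. Binding constraints: density contribution and hiding power.
So carbon black = 2.266 kg, calcium carbonate = 0.6955 kg.
Total cost: 3.67·2.266 + 0.51·0.6955 = 8.6709.

$8.67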